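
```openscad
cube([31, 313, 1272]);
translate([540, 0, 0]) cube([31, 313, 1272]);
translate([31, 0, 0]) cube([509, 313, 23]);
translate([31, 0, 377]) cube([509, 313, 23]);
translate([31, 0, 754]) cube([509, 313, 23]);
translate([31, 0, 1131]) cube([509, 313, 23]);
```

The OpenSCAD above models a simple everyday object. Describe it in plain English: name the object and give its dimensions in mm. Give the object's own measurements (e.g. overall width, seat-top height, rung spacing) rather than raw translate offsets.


An open bookshelf. Two side panels, each 31 mm thick, 313 mm deep and 1272 mm tall, stand 571 mm apart (outside-to-outside). Between them sit 4 shelves, each 23 mm thick and 313 mm deep, spanning the full gap between the sides. The bottom shelf rests on the floor (its underside at z = 0) and the clear gap between one shelf's top and the next shelf's underside is 354 mm.


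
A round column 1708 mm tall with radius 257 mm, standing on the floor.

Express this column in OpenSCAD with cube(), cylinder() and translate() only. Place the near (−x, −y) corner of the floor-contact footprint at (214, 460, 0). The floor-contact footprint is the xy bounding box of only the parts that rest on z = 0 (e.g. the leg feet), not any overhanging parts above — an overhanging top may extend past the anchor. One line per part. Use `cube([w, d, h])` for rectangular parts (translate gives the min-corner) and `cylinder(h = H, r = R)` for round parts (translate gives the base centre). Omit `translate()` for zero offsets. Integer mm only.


translate([471, 717, 0]) cylinder(h = 1708, r = 257);


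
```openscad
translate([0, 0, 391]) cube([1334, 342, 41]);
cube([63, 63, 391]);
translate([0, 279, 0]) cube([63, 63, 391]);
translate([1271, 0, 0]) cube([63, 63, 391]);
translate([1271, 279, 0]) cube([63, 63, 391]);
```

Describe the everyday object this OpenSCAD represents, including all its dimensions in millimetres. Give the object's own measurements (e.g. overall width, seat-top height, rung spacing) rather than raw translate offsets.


A long wooden bench with a 1334 mm (x) × 342 mm (y) seat, 41 mm thick, its top surface 432 mm above the floor. Four 63 mm square legs at the seat corners, flush with the edges, run from z = 0 to the seat underside.


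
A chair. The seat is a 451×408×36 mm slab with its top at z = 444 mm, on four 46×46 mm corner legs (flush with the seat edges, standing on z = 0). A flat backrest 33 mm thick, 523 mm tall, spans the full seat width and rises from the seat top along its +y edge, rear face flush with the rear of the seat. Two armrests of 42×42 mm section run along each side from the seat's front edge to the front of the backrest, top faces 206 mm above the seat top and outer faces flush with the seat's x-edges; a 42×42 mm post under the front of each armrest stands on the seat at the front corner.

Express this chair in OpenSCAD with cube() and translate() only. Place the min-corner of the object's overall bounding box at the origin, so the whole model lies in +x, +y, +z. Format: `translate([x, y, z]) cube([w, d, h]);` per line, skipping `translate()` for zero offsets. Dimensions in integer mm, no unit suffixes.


translate([0, 0, 408]) cube([451, 408, 36]);
cube([46, 46, 408]);
translate([405, 0, 0]) cube([46, 46, 408]);
translate([0, 362, 0]) cube([46, 46, 408]);
translate([405, 362, 0]) cube([46, 46, 408]);
translate([0, 375, 444]) cube([451, 33, 523]);
translate([0, 0, 608]) cube([42, 375, 42]);
translate([409, 0, 608]) cube([42, 375, 42]);
translate([0, 0, 444]) cube([42, 42, 164]);
translate([409, 0, 444]) cube([42, 42, 164]);


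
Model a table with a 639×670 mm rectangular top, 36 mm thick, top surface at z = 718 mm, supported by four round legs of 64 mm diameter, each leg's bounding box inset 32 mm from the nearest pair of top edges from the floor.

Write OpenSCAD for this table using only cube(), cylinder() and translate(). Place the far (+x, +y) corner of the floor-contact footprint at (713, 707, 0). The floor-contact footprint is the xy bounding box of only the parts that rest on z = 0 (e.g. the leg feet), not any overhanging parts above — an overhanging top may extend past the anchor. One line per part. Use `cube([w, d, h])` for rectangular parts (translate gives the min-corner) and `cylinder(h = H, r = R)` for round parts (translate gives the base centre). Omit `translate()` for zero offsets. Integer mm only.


// leg_h = 718 - 36 = 682
translate([106, 69, 682]) cube([639, 670, 36]);
translate([170, 133, 0]) cylinder(h = 682, r = 32);
translate([681, 133, 0]) cylinder(h = 682, r = 32);
translate([170, 675, 0]) cylinder(h = 682, r = 32);
translate([681, 675, 0]) cylinder(h = 682, r = 32);


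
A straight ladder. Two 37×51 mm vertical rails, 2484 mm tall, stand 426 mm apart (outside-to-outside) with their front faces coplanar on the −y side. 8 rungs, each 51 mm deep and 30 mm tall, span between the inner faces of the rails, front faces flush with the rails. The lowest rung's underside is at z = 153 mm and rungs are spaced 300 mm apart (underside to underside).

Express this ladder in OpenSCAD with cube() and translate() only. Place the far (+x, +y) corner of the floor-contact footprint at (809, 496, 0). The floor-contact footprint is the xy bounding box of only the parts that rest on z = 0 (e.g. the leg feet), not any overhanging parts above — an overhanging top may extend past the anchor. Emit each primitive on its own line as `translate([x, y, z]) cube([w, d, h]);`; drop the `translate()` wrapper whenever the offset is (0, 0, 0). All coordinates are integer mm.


translate([383, 445, 0]) cube([37, 51, 2484]);
translate([772, 445, 0]) cube([37, 51, 2484]);
translate([420, 445, 153]) cube([352, 51, 30]);
translate([420, 445, 453]) cube([352, 51, 30]);
translate([420, 445, 753]) cube([352, 51, 30]);
translate([420, 445, 1053]) cube([352, 51, 30]);
translate([420, 445, 1353]) cube([352, 51, 30]);
translate([420, 445, 1653]) cube([352, 51, 30]);
translate([420, 445, 1953]) cube([352, 51, 30]);
translate([420, 445, 2253]) cube([352, 51, 30]);


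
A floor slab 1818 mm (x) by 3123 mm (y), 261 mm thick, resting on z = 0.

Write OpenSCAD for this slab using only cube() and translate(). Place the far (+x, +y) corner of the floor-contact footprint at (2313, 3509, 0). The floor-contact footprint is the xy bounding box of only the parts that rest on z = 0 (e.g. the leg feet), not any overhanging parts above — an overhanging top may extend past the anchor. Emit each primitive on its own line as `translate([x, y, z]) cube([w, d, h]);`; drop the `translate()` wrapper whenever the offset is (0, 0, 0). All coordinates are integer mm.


translate([495, 386, 0]) cube([1818, 3123, 261]);


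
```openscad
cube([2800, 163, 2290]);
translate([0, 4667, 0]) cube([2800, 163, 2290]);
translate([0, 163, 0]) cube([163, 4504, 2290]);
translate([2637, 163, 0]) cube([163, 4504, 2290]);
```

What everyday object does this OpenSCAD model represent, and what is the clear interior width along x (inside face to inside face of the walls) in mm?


A house (or room) frame. The interior width is 2474 mm.

Four 2290 mm walls enclosing a rectangle with no floor or roof — a room or house frame. Outside width is 2800 mm and wall thickness is 163 mm, so the interior width is 2800 − 2 × 163 = 2474 mm.


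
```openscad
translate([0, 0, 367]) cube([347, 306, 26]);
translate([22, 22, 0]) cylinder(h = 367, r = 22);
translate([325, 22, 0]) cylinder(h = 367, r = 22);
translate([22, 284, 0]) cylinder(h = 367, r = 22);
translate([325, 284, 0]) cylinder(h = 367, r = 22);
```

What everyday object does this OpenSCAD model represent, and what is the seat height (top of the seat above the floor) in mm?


A stool. The seat height is 393 mm.

A 347×306×26 slab at z = 367 on four corner cylinders — a stool. The seat top is 367 + 26 = 393 mm.


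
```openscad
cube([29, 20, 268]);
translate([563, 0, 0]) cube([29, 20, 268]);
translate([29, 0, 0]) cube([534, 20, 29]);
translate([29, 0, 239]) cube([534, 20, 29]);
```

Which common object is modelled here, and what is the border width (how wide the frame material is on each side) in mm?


A picture frame. The border width is 29 mm.

Four thin pieces enclosing a rectangular opening — a picture frame. The two full-height stiles are 268 mm tall; the top rail sits at z = 239 and is 29 mm tall, so the border above the opening is 268 − 239 = 29 mm, matching the stile x-width.


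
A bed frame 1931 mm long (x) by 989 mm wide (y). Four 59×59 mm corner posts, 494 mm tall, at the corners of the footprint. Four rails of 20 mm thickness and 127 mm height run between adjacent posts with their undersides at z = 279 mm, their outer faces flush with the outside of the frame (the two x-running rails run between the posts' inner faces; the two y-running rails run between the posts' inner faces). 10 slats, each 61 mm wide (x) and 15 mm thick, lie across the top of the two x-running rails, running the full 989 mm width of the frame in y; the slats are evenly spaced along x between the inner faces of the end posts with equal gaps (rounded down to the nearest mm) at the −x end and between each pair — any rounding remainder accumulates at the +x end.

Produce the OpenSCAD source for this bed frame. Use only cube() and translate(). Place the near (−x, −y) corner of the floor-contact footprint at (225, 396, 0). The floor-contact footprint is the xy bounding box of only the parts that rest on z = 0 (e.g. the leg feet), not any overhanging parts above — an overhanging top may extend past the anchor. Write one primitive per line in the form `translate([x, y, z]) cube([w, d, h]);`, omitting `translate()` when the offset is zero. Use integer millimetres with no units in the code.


translate([225, 396, 0]) cube([59, 59, 494]);
translate([225, 1326, 0]) cube([59, 59, 494]);
translate([2097, 396, 0]) cube([59, 59, 494]);
translate([2097, 1326, 0]) cube([59, 59, 494]);
translate([284, 396, 279]) cube([1813, 20, 127]);
translate([284, 1365, 279]) cube([1813, 20, 127]);
translate([225, 455, 279]) cube([20, 871, 127]);
translate([2136, 455, 279]) cube([20, 871, 127]);
translate([393, 396, 406]) cube([61, 989, 15]);
translate([563, 396, 406]) cube([61, 989, 15]);
translate([733, 396, 406]) cube([61, 989, 15]);
translate([903, 396, 406]) cube([61, 989, 15]);
translate([1073, 396, 406]) cube([61, 989, 15]);
translate([1243, 396, 406]) cube([61, 989, 15]);
translate([1413, 396, 406]) cube([61, 989, 15]);
translate([1583, 396, 406]) cube([61, 989, 15]);
translate([1753, 396, 406]) cube([61, 989, 15]);
translate([1923, 396, 406]) cube([61, 989, 15]);


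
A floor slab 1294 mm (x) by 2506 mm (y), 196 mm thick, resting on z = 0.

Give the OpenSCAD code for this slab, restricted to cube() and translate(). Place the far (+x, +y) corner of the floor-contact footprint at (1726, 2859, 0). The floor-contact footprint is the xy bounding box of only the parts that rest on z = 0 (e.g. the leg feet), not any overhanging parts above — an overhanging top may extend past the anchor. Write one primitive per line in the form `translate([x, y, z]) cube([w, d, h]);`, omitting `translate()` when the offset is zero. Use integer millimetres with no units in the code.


translate([432, 353, 0]) cube([1294, 2506, 196]);


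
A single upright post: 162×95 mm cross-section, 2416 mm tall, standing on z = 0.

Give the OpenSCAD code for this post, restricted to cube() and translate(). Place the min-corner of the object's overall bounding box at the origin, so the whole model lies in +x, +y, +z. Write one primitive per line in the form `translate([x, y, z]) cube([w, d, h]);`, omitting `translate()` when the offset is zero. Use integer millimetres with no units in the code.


cube([162, 95, 2416]);


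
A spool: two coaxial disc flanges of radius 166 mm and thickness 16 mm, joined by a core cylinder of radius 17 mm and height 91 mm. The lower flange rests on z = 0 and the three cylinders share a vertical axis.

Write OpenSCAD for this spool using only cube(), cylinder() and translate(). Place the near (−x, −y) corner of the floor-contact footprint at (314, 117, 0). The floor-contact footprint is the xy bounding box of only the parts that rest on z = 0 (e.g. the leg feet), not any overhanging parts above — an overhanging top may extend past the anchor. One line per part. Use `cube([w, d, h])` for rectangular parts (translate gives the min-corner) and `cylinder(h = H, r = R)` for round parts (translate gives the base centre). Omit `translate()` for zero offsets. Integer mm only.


translate([480, 283, 0]) cylinder(h = 16, r = 166);
translate([480, 283, 16]) cylinder(h = 91, r = 17);
translate([480, 283, 107]) cylinder(h = 16, r = 166);


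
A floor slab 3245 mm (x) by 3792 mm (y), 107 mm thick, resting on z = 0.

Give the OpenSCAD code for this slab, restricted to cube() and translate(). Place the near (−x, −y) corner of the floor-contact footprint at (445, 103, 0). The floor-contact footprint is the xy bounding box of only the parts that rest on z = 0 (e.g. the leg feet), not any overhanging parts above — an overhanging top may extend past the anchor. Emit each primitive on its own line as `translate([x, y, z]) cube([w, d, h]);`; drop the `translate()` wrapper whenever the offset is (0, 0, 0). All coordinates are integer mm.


translate([445, 103, 0]) cube([3245, 3792, 107]);


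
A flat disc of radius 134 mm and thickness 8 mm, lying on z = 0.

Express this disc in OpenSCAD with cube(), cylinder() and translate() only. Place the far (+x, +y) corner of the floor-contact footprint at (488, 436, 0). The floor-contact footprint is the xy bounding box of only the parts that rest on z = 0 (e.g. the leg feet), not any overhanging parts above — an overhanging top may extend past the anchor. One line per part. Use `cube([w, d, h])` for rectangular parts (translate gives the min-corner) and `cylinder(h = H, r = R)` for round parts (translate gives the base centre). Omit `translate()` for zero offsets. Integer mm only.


translate([354, 302, 0]) cylinder(h = 8, r = 134);


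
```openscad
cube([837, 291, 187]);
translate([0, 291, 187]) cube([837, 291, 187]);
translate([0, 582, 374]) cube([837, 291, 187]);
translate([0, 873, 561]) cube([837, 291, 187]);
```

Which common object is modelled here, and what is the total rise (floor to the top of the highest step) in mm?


A staircase. The total rise is 748 mm.

4 identical blocks, each offset up and back from the previous — a staircase. Each step is 187 mm tall and there are 4 of them, so the total rise is 4 × 187 = 748 mm.


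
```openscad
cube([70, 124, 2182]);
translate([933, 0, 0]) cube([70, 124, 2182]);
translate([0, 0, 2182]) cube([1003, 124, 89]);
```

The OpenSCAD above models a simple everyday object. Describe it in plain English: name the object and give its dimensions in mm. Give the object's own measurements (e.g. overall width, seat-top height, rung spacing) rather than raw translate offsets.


A door frame. The clear opening is 863 mm wide and 2182 mm high. Two 70 mm wide jambs, 124 mm deep, stand either side of the opening from the floor to the top of the opening. A 89 mm thick head sits across the top of both jambs, spanning the full outside width of the frame.


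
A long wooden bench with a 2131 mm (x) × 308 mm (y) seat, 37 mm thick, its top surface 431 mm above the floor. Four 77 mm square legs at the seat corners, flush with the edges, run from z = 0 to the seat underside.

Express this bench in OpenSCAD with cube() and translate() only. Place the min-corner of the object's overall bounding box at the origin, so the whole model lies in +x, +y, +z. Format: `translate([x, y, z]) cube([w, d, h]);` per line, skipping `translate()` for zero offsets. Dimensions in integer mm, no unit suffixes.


translate([0, 0, 394]) cube([2131, 308, 37]);
cube([77, 77, 394]);
translate([0, 231, 0]) cube([77, 77, 394]);
translate([2054, 0, 0]) cube([77, 77, 394]);
translate([2054, 231, 0]) cube([77, 77, 394]);


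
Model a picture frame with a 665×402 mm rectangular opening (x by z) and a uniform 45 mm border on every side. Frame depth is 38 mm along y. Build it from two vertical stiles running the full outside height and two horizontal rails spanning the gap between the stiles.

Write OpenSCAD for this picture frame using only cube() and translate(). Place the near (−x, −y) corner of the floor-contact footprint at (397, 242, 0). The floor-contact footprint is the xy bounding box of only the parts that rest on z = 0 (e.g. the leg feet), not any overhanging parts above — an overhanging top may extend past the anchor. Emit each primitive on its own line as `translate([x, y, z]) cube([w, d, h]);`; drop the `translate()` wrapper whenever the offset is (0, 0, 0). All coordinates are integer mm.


translate([397, 242, 0]) cube([45, 38, 492]);
translate([1107, 242, 0]) cube([45, 38, 492]);
translate([442, 242, 0]) cube([665, 38, 45]);
translate([442, 242, 447]) cube([665, 38, 45]);


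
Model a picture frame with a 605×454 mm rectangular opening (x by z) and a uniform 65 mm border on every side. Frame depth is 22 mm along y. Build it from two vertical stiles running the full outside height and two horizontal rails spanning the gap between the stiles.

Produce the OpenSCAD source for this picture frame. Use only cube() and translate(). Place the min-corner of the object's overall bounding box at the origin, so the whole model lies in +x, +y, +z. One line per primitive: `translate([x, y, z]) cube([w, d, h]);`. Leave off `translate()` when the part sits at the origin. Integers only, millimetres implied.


cube([65, 22, 584]);
translate([670, 0, 0]) cube([65, 22, 584]);
translate([65, 0, 0]) cube([605, 22, 65]);
translate([65, 0, 519]) cube([605, 22, 65]);


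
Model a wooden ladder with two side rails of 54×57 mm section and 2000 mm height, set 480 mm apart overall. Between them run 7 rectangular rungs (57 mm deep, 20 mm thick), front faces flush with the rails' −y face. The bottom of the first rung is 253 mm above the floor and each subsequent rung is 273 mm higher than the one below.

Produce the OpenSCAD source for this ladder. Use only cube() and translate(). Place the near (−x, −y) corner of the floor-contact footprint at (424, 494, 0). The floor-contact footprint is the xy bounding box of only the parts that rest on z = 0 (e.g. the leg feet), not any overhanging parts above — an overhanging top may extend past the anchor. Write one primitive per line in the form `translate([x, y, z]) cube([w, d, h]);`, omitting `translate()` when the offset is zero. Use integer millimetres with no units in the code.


translate([424, 494, 0]) cube([54, 57, 2000]);
translate([850, 494, 0]) cube([54, 57, 2000]);
translate([478, 494, 253]) cube([372, 57, 20]);
translate([478, 494, 526]) cube([372, 57, 20]);
translate([478, 494, 799]) cube([372, 57, 20]);
translate([478, 494, 1072]) cube([372, 57, 20]);
translate([478, 494, 1345]) cube([372, 57, 20]);
translate([478, 494, 1618]) cube([372, 57, 20]);
translate([478, 494, 1891]) cube([372, 57, 20]);


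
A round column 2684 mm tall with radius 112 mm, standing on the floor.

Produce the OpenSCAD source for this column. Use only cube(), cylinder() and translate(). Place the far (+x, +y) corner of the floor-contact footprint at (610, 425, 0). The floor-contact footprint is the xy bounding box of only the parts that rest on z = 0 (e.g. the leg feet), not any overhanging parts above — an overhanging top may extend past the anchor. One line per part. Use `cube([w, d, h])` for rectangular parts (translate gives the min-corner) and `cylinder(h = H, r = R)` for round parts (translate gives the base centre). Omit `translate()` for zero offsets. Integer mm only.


translate([498, 313, 0]) cylinder(h = 2684, r = 112);


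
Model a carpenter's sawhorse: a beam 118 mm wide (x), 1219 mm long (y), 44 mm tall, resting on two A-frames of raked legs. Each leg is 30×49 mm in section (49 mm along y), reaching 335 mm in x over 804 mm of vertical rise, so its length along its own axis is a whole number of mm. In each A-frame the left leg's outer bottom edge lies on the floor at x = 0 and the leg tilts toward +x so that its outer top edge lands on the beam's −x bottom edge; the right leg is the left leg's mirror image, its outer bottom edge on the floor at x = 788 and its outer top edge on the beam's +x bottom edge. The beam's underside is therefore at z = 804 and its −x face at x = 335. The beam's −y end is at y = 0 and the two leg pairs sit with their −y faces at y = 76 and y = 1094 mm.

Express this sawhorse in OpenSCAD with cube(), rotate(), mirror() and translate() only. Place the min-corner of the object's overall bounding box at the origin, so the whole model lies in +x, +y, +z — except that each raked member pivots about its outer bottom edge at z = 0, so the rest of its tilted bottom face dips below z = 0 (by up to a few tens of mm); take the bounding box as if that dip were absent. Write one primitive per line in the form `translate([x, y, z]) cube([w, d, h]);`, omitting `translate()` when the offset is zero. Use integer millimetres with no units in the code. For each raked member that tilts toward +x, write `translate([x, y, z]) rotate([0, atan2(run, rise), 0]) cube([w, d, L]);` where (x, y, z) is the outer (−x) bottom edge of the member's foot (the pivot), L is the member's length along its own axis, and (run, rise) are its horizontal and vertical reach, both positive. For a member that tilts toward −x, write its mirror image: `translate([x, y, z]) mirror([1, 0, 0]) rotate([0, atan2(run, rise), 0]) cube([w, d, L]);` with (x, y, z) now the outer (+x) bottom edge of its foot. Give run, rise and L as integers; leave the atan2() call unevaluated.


translate([335, 0, 804]) cube([118, 1219, 44]);
translate([0, 76, 0]) rotate([0, atan2(335, 804), 0]) cube([30, 49, 871]);
translate([788, 76, 0]) mirror([1, 0, 0]) rotate([0, atan2(335, 804), 0]) cube([30, 49, 871]);
translate([0, 1094, 0]) rotate([0, atan2(335, 804), 0]) cube([30, 49, 871]);
translate([788, 1094, 0]) mirror([1, 0, 0]) rotate([0, atan2(335, 804), 0]) cube([30, 49, 871]);


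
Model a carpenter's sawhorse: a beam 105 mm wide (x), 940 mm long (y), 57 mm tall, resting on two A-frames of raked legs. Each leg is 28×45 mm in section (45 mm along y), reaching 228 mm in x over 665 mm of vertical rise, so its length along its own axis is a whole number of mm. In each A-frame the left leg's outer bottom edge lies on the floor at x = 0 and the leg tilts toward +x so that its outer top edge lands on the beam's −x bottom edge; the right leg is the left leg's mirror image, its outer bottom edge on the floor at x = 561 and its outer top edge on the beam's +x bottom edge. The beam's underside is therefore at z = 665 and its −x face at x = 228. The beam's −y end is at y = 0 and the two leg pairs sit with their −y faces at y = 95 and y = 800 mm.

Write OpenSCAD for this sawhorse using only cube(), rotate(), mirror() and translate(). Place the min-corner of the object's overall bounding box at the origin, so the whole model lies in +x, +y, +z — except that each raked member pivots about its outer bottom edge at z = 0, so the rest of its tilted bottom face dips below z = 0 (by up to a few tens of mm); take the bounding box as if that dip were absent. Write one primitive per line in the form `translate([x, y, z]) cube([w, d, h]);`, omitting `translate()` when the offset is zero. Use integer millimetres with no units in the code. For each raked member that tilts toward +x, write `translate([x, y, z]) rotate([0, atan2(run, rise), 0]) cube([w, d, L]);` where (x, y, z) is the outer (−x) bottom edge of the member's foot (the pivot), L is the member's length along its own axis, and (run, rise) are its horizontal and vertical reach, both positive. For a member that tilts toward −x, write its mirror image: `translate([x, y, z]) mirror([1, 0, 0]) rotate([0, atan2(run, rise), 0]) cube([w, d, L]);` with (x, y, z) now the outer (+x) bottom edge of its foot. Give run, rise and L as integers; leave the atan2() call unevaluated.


translate([228, 0, 665]) cube([105, 940, 57]);
translate([0, 95, 0]) rotate([0, atan2(228, 665), 0]) cube([28, 45, 703]);
translate([561, 95, 0]) mirror([1, 0, 0]) rotate([0, atan2(228, 665), 0]) cube([28, 45, 703]);
translate([0, 800, 0]) rotate([0, atan2(228, 665), 0]) cube([28, 45, 703]);
translate([561, 800, 0]) mirror([1, 0, 0]) rotate([0, atan2(228, 665), 0]) cube([28, 45, 703]);


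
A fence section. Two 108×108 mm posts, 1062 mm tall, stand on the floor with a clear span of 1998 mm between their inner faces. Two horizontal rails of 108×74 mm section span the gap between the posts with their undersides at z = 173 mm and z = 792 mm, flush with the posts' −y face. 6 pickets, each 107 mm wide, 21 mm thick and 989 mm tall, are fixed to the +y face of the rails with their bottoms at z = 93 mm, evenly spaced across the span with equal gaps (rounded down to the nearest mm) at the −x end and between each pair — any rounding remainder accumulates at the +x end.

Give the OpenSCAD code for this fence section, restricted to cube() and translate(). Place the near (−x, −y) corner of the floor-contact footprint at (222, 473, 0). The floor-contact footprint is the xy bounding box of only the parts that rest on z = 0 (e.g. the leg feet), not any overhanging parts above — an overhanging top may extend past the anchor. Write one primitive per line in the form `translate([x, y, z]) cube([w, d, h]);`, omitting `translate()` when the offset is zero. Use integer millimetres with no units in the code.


translate([222, 473, 0]) cube([108, 108, 1062]);
translate([2328, 473, 0]) cube([108, 108, 1062]);
translate([330, 473, 173]) cube([1998, 108, 74]);
translate([330, 473, 792]) cube([1998, 108, 74]);
translate([523, 581, 93]) cube([107, 21, 989]);
translate([823, 581, 93]) cube([107, 21, 989]);
translate([1123, 581, 93]) cube([107, 21, 989]);
translate([1423, 581, 93]) cube([107, 21, 989]);
translate([1723, 581, 93]) cube([107, 21, 989]);
translate([2023, 581, 93]) cube([107, 21, 989]);


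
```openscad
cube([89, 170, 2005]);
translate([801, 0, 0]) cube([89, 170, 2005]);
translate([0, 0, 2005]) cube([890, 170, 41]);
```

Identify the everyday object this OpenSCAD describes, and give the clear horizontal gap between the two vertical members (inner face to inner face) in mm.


A door frame. The clear opening width is 712 mm.

Two 2005 mm tall posts with a header on top — a door frame. The left jamb is 89 mm wide at x = 0; the right jamb starts at x = 801. The clear opening is 801 − 89 = 712 mm.


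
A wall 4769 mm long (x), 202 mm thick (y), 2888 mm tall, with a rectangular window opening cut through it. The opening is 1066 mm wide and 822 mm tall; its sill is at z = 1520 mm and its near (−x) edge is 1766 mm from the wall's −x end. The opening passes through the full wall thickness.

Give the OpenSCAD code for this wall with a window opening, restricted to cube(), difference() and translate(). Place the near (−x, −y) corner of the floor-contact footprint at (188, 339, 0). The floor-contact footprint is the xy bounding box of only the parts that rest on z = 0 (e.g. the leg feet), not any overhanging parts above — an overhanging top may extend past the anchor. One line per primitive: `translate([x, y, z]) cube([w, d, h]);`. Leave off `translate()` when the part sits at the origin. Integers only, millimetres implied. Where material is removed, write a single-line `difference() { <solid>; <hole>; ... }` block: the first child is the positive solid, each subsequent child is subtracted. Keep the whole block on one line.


difference() { translate([188, 339, 0]) cube([4769, 202, 2888]); translate([1954, 339, 1520]) cube([1066, 202, 822]); }


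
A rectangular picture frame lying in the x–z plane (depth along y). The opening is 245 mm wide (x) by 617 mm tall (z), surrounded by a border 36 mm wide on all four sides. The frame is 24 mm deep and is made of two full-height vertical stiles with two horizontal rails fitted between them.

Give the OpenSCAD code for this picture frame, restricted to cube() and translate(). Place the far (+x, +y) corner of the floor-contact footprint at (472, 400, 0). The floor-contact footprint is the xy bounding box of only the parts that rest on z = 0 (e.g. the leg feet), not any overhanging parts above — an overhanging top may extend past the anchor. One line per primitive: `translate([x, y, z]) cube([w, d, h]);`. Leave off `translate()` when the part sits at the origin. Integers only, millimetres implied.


translate([155, 376, 0]) cube([36, 24, 689]);
translate([436, 376, 0]) cube([36, 24, 689]);
translate([191, 376, 0]) cube([245, 24, 36]);
translate([191, 376, 653]) cube([245, 24, 36]);


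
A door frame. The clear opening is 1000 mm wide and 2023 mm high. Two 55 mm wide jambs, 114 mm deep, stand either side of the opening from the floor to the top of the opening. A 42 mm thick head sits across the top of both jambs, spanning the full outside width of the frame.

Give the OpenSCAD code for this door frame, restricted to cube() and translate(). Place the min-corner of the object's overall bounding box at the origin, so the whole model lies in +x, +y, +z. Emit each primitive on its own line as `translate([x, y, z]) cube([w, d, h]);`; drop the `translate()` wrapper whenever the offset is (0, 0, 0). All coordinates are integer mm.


cube([55, 114, 2023]);
translate([1055, 0, 0]) cube([55, 114, 2023]);
translate([0, 0, 2023]) cube([1110, 114, 42]);


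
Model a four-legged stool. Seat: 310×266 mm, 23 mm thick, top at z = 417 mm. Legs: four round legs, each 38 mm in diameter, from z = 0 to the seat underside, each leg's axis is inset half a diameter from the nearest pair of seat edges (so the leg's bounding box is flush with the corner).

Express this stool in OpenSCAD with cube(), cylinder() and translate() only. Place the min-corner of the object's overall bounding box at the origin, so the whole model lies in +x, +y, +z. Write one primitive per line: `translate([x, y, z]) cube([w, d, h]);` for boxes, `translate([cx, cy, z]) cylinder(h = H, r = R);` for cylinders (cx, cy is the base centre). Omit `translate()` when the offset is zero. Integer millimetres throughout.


translate([0, 0, 394]) cube([310, 266, 23]);
translate([19, 19, 0]) cylinder(h = 394, r = 19);
translate([291, 19, 0]) cylinder(h = 394, r = 19);
translate([19, 247, 0]) cylinder(h = 394, r = 19);
translate([291, 247, 0]) cylinder(h = 394, r = 19);


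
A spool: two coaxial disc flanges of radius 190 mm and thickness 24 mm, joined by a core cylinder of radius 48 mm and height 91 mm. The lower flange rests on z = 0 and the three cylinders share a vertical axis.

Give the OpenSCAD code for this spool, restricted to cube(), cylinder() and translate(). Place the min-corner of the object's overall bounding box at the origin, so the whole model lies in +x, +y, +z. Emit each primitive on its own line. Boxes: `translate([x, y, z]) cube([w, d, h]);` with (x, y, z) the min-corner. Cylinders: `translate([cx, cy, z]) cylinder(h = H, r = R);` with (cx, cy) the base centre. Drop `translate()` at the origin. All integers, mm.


translate([190, 190, 0]) cylinder(h = 24, r = 190);
translate([190, 190, 24]) cylinder(h = 91, r = 48);
translate([190, 190, 115]) cylinder(h = 24, r = 190);


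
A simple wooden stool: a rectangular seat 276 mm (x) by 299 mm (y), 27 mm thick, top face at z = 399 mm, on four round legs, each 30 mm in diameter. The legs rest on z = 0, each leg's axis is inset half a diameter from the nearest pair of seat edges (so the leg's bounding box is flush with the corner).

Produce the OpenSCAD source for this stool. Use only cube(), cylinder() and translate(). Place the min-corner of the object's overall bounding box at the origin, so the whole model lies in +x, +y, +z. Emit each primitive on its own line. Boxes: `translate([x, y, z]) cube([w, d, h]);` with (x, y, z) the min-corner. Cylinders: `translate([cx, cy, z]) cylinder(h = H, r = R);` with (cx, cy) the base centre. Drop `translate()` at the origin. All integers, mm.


translate([0, 0, 372]) cube([276, 299, 27]);
translate([15, 15, 0]) cylinder(h = 372, r = 15);
translate([261, 15, 0]) cylinder(h = 372, r = 15);
translate([15, 284, 0]) cylinder(h = 372, r = 15);
translate([261, 284, 0]) cylinder(h = 372, r = 15);


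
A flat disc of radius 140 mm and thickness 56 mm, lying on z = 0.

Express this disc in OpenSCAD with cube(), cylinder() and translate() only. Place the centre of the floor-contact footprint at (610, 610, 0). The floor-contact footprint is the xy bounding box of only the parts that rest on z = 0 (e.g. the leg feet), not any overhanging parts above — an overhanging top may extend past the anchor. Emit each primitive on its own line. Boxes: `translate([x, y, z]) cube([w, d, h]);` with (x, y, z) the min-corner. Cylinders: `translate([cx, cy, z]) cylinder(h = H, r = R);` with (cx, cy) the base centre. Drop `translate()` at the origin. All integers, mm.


translate([610, 610, 0]) cylinder(h = 56, r = 140);


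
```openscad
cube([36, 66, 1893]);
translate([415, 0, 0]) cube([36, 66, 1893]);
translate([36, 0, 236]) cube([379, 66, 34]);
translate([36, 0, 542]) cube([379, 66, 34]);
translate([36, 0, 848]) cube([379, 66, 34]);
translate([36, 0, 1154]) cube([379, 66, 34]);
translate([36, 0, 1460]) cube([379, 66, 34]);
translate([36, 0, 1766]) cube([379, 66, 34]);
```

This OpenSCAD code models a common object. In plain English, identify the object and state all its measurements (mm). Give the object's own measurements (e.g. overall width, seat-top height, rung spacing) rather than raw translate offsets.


A straight ladder. Two 36×66 mm vertical rails, 1893 mm tall, stand 451 mm apart (outside-to-outside) with their front faces coplanar on the −y side. 6 rungs, each 66 mm deep and 34 mm tall, span between the inner faces of the rails, front faces flush with the rails. The lowest rung's underside is at z = 236 mm and rungs are spaced 306 mm apart (underside to underside).


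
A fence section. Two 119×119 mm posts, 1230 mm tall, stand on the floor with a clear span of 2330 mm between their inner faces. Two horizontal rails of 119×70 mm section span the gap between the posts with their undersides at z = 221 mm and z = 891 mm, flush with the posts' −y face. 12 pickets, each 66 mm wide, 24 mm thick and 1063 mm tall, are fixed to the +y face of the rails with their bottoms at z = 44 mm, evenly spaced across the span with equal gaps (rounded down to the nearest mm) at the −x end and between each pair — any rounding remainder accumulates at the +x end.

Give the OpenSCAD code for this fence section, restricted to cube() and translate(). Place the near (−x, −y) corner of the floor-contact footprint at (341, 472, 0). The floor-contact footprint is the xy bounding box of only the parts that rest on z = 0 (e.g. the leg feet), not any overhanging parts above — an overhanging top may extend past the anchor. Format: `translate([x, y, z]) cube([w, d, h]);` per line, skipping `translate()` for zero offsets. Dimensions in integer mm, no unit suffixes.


translate([341, 472, 0]) cube([119, 119, 1230]);
translate([2790, 472, 0]) cube([119, 119, 1230]);
translate([460, 472, 221]) cube([2330, 119, 70]);
translate([460, 472, 891]) cube([2330, 119, 70]);
translate([578, 591, 44]) cube([66, 24, 1063]);
translate([762, 591, 44]) cube([66, 24, 1063]);
translate([946, 591, 44]) cube([66, 24, 1063]);
translate([1130, 591, 44]) cube([66, 24, 1063]);
translate([1314, 591, 44]) cube([66, 24, 1063]);
translate([1498, 591, 44]) cube([66, 24, 1063]);
translate([1682, 591, 44]) cube([66, 24, 1063]);
translate([1866, 591, 44]) cube([66, 24, 1063]);
translate([2050, 591, 44]) cube([66, 24, 1063]);
translate([2234, 591, 44]) cube([66, 24, 1063]);
translate([2418, 591, 44]) cube([66, 24, 1063]);
translate([2602, 591, 44]) cube([66, 24, 1063]);


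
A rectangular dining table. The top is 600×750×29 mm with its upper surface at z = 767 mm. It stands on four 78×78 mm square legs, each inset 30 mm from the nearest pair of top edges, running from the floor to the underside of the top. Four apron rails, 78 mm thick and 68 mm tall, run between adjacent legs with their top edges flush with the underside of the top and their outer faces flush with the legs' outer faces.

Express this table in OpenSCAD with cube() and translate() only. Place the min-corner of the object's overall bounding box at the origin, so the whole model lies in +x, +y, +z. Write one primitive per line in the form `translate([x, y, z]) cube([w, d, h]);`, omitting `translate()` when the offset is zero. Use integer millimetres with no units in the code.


// leg_h = 767 - 29 = 738
// apron z = 738 - 68 = 670
translate([0, 0, 738]) cube([600, 750, 29]);
translate([30, 30, 0]) cube([78, 78, 738]);
translate([492, 30, 0]) cube([78, 78, 738]);
translate([30, 642, 0]) cube([78, 78, 738]);
translate([492, 642, 0]) cube([78, 78, 738]);
translate([108, 30, 670]) cube([384, 78, 68]);
translate([108, 642, 670]) cube([384, 78, 68]);
translate([30, 108, 670]) cube([78, 534, 68]);
translate([492, 108, 670]) cube([78, 534, 68]);


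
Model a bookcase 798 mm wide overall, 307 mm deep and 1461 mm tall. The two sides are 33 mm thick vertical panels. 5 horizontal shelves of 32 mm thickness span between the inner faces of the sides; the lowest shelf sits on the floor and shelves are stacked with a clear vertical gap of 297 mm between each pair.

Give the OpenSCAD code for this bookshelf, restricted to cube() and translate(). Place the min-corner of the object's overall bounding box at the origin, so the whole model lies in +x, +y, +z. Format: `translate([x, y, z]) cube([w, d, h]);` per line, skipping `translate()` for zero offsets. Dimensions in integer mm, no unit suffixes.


cube([33, 307, 1461]);
translate([765, 0, 0]) cube([33, 307, 1461]);
translate([33, 0, 0]) cube([732, 307, 32]);
translate([33, 0, 329]) cube([732, 307, 32]);
translate([33, 0, 658]) cube([732, 307, 32]);
translate([33, 0, 987]) cube([732, 307, 32]);
translate([33, 0, 1316]) cube([732, 307, 32]);


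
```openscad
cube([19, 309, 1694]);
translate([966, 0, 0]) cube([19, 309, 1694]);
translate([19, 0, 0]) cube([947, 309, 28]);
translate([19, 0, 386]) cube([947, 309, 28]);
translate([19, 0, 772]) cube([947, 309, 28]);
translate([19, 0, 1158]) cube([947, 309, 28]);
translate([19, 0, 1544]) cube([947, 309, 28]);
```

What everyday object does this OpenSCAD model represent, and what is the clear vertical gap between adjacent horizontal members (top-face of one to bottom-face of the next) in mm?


A bookshelf. The clear shelf gap is 358 mm.

Two tall side panels with 5 horizontal boards between them — a bookshelf. The first two shelf undersides are at z = 0 and z = 386; with shelf thickness 28, the clear gap is 386 − 0 − 28 = 358 mm.


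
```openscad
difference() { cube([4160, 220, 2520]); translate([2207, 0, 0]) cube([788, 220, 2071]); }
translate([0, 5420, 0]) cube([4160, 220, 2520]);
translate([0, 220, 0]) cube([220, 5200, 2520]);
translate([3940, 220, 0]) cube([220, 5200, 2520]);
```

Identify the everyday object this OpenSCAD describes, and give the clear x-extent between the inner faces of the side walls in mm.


A single room. The interior width is 3720 mm.

Four walls enclosing a rectangle with a door in the front wall — a room. Outside width 4160 minus two 220 mm walls gives 3720 mm.


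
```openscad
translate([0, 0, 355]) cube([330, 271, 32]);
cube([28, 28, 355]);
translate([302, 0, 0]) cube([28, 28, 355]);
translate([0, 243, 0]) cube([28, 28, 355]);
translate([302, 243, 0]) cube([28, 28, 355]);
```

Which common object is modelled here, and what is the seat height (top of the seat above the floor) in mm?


A stool. The seat height is 387 mm.

A 330×271×32 slab at z = 355 on four corner posts — a stool. The seat top is 355 + 32 = 387 mm.


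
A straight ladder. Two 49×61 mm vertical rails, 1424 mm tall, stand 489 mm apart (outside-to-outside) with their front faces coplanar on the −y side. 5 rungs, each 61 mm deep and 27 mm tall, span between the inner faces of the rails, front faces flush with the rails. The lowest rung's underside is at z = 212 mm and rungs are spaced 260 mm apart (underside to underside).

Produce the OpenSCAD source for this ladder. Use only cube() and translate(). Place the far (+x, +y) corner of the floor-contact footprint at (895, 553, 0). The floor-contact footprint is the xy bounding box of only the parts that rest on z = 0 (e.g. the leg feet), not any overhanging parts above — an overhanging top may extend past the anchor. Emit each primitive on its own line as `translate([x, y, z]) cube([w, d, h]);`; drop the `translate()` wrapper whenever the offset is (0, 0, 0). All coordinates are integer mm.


// rung span = 489 - 2*49 = 391
// rung[k] z = 212 + k*260
translate([406, 492, 0]) cube([49, 61, 1424]);
translate([846, 492, 0]) cube([49, 61, 1424]);
translate([455, 492, 212]) cube([391, 61, 27]);
translate([455, 492, 472]) cube([391, 61, 27]);
translate([455, 492, 732]) cube([391, 61, 27]);
translate([455, 492, 992]) cube([391, 61, 27]);
translate([455, 492, 1252]) cube([391, 61, 27]);
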